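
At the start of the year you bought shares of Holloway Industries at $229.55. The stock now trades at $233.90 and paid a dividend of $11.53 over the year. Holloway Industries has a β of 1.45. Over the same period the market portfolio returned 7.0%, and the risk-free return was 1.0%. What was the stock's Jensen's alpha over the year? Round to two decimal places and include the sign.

-2.78%

Realised HPR = (P1 + D1 − P0) / P0 = (233.90 + 11.53 − 229.55) / 229.55 = 15.88 / 229.55 = 6.9179%
MRP = 7.0% − 1.0% = 6.00%
CAPM required = R_f + β·MRP = 1.0% + 1.45 × 6.0% = 9.7000%
α = realised − required = 6.9179% − 9.7000% = -2.78%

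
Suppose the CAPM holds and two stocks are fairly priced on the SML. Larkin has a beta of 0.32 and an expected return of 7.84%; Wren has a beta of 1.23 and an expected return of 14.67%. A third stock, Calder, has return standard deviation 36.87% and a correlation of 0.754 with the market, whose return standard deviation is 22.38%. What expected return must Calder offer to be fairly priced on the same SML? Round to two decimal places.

14.76%

MRP = (14.67% − 7.84%) / (1.23 − 0.32) = 7.5055%
R_f = 7.84% − 0.32 × 7.5055% = 5.4382%
β_Calder = ρ·σ_i/σ_m = 0.754 × 36.87 / 22.38 = 1.2422
E(R_Calder) = R_f + β × MRP = 5.4382% + 1.2422 × 7.5055% = 14.76%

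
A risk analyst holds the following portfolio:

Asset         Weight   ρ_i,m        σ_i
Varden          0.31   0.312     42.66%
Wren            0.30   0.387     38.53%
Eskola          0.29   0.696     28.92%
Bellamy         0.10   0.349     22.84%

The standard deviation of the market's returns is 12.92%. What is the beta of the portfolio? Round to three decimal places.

β_Varden = 0.312 × 42.66% / 12.92% = 1.0302
β_Wren = 0.387 × 38.53% / 12.92% = 1.1541
β_Eskola = 0.696 × 28.92% / 12.92% = 1.5579
β_Bellamy = 0.349 × 22.84% / 12.92% = 0.6170
β_P = Σ w_i β_i = 0.31×1.0302 + 0.30×1.1541 + 0.29×1.5579 + 0.10×0.6170 = 1.1791

1.179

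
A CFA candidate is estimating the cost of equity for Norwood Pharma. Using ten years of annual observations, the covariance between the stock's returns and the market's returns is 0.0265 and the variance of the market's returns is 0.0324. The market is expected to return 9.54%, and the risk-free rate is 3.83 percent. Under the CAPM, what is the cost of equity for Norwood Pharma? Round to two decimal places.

β = Cov(R_i, R_m) / Var(R_m) = 0.0265 / 0.0324 = 0.8179
MRP = 9.54% − 3.83% = 5.71%
E(R) = R_f + β × MRP = 3.83% + 0.8179 × 5.71% = 8.50%

8.50%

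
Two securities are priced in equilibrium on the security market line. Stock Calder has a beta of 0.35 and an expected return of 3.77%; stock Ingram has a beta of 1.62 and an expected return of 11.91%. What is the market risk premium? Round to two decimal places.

Both satisfy E(R) = R_f + β·MRP, so the slope of the SML is
MRP = (11.91% − 3.77%) / (1.62 − 0.35) = 8.14% / 1.27 = 6.4094%

6.41%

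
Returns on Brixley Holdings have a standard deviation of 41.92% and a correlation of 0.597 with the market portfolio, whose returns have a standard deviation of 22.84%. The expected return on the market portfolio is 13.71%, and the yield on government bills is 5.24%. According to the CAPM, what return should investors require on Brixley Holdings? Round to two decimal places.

β = ρ × σ_i / σ_m = 0.597 × 41.92% / 22.84% = 1.0957
MRP = 13.71% − 5.24% = 8.47%
E(R) = 5.24% + 1.0957 × 8.47% = 14.52%

14.52%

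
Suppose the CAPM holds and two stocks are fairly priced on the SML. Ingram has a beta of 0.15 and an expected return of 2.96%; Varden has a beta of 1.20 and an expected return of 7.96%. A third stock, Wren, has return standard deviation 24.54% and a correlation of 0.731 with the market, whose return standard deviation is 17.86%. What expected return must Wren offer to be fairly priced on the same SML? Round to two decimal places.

MRP = (7.96% − 2.96%) / (1.20 − 0.15) = 4.7619%
R_f = 2.96% − 0.15 × 4.7619% = 2.2457%
β_Wren = ρ·σ_i/σ_m = 0.731 × 24.54 / 17.86 = 1.0044
E(R_Wren) = R_f + β × MRP = 2.2457% + 1.0044 × 4.7619% = 7.03%

7.03%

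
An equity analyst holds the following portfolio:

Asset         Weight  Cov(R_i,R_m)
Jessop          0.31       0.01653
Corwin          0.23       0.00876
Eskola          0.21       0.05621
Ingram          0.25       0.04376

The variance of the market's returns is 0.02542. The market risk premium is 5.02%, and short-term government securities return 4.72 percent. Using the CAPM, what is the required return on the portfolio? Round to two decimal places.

β_Jessop = 0.01653 / 0.02542 = 0.6503
β_Corwin = 0.00876 / 0.02542 = 0.3446
β_Eskola = 0.05621 / 0.02542 = 2.2113
β_Ingram = 0.04376 / 0.02542 = 1.7215
β_P = Σ w_i β_i = 0.31×0.6503 + 0.23×0.3446 + 0.21×2.2113 + 0.25×1.7215 = 1.1756
E(R_P) = R_f + β_P × MRP = 4.72% + 1.1756 × 5.02% = 10.62%

10.62%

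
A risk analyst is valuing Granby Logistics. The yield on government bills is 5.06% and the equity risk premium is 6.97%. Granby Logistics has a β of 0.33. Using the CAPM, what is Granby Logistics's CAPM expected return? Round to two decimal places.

E(R) = R_f + β × MRP = 5.06% + 0.33 × 6.97% = 7.36%

7.36%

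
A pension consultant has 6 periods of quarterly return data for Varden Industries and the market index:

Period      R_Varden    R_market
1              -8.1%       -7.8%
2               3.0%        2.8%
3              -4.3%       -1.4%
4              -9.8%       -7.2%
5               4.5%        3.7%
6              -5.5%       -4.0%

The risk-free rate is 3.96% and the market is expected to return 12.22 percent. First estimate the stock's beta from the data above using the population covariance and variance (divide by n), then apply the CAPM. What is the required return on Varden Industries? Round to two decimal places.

13.60%

Mean R_i = (-8.1 + 3.0 − 4.3 − 9.8 + 4.5 − 5.5) / 6 = -3.3667%
Mean R_m = (-7.8 + 2.8 − 1.4 − 7.2 + 3.7 − 4.0) / 6 = -2.3167%
Σ(R_i − R̄_i)(R_m − R̄_m) = 140.0133  ⇒  Cov = 140.0133 / 6 = 23.3356
Σ(R_m − R̄_m)² = 119.9683  ⇒  Var(R_m) = 119.9683 / 6 = 19.9947
β = Cov / Var(R_m) = 23.3356 / 19.9947 = 1.1671
MRP = 12.22% − 3.96% = 8.26%
E(R) = R_f + β × MRP = 3.96% + 1.1671 × 8.26% = 13.60%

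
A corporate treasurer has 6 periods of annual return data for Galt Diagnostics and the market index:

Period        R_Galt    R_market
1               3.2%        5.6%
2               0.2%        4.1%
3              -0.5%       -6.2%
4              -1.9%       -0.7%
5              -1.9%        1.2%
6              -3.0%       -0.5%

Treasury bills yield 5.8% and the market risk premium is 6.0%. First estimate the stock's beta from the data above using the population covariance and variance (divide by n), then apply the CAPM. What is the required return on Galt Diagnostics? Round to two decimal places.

Mean R_i = (3.2 + 0.2 − 0.5 − 1.9 − 1.9 − 3.0) / 6 = -0.6500%
Mean R_m = (5.6 + 4.1 − 6.2 − 0.7 + 1.2 − 0.5) / 6 = 0.5833%
Σ(R_i − R̄_i)(R_m − R̄_m) = 24.6650  ⇒  Cov = 24.6650 / 6 = 4.1108
Σ(R_m − R̄_m)² = 86.7483  ⇒  Var(R_m) = 86.7483 / 6 = 14.4581
β = Cov / Var(R_m) = 4.1108 / 14.4581 = 0.2843
E(R) = R_f + β × MRP = 5.8% + 0.2843 × 6.0% = 7.51%

7.51%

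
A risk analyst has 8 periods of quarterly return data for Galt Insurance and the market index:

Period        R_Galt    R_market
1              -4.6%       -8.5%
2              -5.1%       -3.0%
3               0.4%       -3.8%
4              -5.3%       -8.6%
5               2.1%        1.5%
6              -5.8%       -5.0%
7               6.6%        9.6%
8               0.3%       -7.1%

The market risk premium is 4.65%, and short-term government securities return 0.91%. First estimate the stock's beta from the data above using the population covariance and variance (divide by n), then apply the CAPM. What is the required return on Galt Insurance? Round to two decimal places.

3.69%

Mean R_i = (-4.6 − 5.1 + 0.4 − 5.3 + 2.1 − 5.8 + 6.6 + 0.3) / 8 = -1.4250%
Mean R_m = (-8.5 − 3.0 − 3.8 − 8.6 + 1.5 − 5.0 + 9.6 − 7.1) / 8 = -3.1125%
Σ(R_i − R̄_i)(R_m − R̄_m) = 156.3575  ⇒  Cov = 156.3575 / 8 = 19.5447
Σ(R_m − R̄_m)² = 261.9688  ⇒  Var(R_m) = 261.9688 / 8 = 32.7461
β = Cov / Var(R_m) = 19.5447 / 32.7461 = 0.5969
E(R) = R_f + β × MRP = 0.91% + 0.5969 × 4.65% = 3.69%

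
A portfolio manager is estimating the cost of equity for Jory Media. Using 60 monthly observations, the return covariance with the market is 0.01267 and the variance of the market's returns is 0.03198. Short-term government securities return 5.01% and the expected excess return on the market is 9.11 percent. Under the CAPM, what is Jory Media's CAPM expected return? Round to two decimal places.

8.62%

β = Cov(R_i, R_m) / Var(R_m) = 0.01267 / 0.03198 = 0.3962
E(R) = R_f + β × MRP = 5.01% + 0.3962 × 9.11% = 8.62%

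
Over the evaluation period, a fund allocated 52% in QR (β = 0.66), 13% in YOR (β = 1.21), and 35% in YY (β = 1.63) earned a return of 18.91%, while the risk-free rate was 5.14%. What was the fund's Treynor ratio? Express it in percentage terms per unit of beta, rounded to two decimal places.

β_P = 0.52×0.66 + 0.13×1.21 + 0.35×1.63 = 1.0710
Treynor = (R_P − R_f) / β_P = (18.91% − 5.14%) / 1.0710 = 13.77% / 1.0710 = 12.86%

12.86%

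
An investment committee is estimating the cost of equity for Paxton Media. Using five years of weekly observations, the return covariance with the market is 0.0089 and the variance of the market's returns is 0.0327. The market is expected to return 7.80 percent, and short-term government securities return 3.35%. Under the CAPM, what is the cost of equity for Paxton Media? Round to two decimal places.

4.56%

β = Cov(R_i, R_m) / Var(R_m) = 0.0089 / 0.0327 = 0.2722
MRP = 7.80% − 3.35% = 4.45%
E(R) = R_f + β × MRP = 3.35% + 0.2722 × 4.45% = 4.56%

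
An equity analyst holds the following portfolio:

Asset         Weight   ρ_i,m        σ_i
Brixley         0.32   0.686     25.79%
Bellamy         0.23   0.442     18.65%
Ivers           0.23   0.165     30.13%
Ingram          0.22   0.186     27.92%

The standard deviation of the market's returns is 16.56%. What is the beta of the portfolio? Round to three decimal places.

β_Brixley = 0.686 × 25.79% / 16.56% = 1.0684
β_Bellamy = 0.442 × 18.65% / 16.56% = 0.4978
β_Ivers = 0.165 × 30.13% / 16.56% = 0.3002
β_Ingram = 0.186 × 27.92% / 16.56% = 0.3136
β_P = Σ w_i β_i = 0.32×1.0684 + 0.23×0.4978 + 0.23×0.3002 + 0.22×0.3136 = 0.5944

0.594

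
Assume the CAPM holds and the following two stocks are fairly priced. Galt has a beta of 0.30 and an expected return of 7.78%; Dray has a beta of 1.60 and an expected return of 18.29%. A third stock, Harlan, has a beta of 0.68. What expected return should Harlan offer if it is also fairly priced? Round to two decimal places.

10.85%

MRP (SML slope) = (18.29% − 7.78%) / (1.60 − 0.30) = 10.51% / 1.30 = 8.0846%
R_f (intercept) = 7.78% − 0.30 × 8.0846% = 5.3546%
E(R_Harlan) = R_f + β × MRP = 5.3546% + 0.68 × 8.0846% = 10.85%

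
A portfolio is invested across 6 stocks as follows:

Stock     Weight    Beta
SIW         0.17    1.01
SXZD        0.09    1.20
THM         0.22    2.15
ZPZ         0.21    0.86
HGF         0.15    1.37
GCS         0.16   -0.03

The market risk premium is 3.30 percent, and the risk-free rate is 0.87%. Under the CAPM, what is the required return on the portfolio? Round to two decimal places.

4.61%

β_P = Σ w_i β_i = 0.17×1.01 + 0.09×1.20 + 0.22×2.15 + 0.21×0.86 + 0.15×1.37 + 0.16×-0.03 = 1.1340
E(R_P) = R_f + β_P × MRP = 0.87% + 1.1340 × 3.30% = 4.61%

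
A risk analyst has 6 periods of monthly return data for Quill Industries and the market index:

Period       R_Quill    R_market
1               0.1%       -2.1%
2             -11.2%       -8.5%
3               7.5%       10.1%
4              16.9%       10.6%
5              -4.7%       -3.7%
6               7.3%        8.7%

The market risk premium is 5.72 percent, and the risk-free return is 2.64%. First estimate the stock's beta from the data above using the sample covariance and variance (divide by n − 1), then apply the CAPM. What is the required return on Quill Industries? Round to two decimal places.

Mean R_i = (0.1 − 11.2 + 7.5 + 16.9 − 4.7 + 7.3) / 6 = 2.6500%
Mean R_m = (-2.1 − 8.5 + 10.1 + 10.6 − 3.7 + 8.7) / 6 = 2.5167%
Σ(R_i − R̄_i)(R_m − R̄_m) = 390.7650  ⇒  Cov = 390.7650 / 5 = 78.1530
Σ(R_m − R̄_m)² = 342.4083  ⇒  Var(R_m) = 342.4083 / 5 = 68.4817
β = Cov / Var(R_m) = 78.1530 / 68.4817 = 1.1412
E(R) = R_f + β × MRP = 2.64% + 1.1412 × 5.72% = 9.17%

9.17%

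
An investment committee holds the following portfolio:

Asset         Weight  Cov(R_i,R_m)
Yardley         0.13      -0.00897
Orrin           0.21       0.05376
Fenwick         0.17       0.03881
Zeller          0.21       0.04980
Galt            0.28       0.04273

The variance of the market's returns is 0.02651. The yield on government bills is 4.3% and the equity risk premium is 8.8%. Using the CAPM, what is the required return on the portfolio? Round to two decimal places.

17.29%

β_Yardley = -0.00897 / 0.02651 = -0.3384
β_Orrin = 0.05376 / 0.02651 = 2.0279
β_Fenwick = 0.03881 / 0.02651 = 1.4640
β_Zeller = 0.04980 / 0.02651 = 1.8785
β_Galt = 0.04273 / 0.02651 = 1.6118
β_P = Σ w_i β_i = 0.13×-0.3384 + 0.21×2.0279 + 0.17×1.4640 + 0.21×1.8785 + 0.28×1.6118 = 1.4765
E(R_P) = R_f + β_P × MRP = 4.3% + 1.4765 × 8.8% = 17.29%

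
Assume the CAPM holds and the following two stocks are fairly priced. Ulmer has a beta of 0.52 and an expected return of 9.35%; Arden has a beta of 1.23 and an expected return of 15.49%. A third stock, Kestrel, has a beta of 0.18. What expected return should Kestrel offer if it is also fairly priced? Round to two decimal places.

6.41%

MRP (SML slope) = (15.49% − 9.35%) / (1.23 − 0.52) = 6.14% / 0.71 = 8.6479%
R_f (intercept) = 9.35% − 0.52 × 8.6479% = 4.8531%
E(R_Kestrel) = R_f + β × MRP = 4.8531% + 0.18 × 8.6479% = 6.41%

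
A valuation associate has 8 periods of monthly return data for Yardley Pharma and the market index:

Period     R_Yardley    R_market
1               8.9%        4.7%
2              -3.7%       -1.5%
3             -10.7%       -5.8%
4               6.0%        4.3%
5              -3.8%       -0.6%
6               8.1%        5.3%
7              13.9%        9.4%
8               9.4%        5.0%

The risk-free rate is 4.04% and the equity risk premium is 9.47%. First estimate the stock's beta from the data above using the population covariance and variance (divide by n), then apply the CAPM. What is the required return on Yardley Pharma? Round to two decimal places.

20.48%

Mean R_i = (8.9 − 3.7 − 10.7 + 6.0 − 3.8 + 8.1 + 13.9 + 9.4) / 8 = 3.5125%
Mean R_m = (4.7 − 1.5 − 5.8 + 4.3 − 0.6 + 5.3 + 9.4 + 5.0) / 8 = 2.6000%
Σ(R_i − R̄_i)(R_m − R̄_m) = 285.0500  ⇒  Cov = 285.0500 / 8 = 35.6313
Σ(R_m − R̄_m)² = 164.2000  ⇒  Var(R_m) = 164.2000 / 8 = 20.5250
β = Cov / Var(R_m) = 35.6313 / 20.5250 = 1.7360
E(R) = R_f + β × MRP = 4.04% + 1.7360 × 9.47% = 20.48%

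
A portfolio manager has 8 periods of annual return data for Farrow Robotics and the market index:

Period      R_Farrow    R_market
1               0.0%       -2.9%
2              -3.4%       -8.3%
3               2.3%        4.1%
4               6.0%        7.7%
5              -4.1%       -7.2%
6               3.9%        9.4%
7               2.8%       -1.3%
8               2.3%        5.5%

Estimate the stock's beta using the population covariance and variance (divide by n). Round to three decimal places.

0.471

Mean R_i = (0.0 − 3.4 + 2.3 + 6.0 − 4.1 + 3.9 + 2.8 + 2.3) / 8 = 1.2250%
Mean R_m = (-2.9 − 8.3 + 4.1 + 7.7 − 7.2 + 9.4 − 1.3 + 5.5) / 8 = 0.8750%
Σ(R_i − R̄_i)(R_m − R̄_m) = 150.4650  ⇒  Cov = 150.4650 / 8 = 18.8081
Σ(R_m − R̄_m)² = 319.4150  ⇒  Var(R_m) = 319.4150 / 8 = 39.9269
β = Cov / Var(R_m) = 18.8081 / 39.9269 = 0.4711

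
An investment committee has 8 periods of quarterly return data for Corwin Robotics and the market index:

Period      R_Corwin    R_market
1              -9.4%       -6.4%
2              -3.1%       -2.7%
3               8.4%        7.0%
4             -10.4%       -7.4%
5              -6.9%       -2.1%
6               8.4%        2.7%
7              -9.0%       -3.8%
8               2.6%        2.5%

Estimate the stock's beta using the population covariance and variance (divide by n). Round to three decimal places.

Mean R_i = (-9.4 − 3.1 + 8.4 − 10.4 − 6.9 + 8.4 − 9.0 + 2.6) / 8 = -2.4250%
Mean R_m = (-6.4 − 2.7 + 7.0 − 7.4 − 2.1 + 2.7 − 3.8 + 2.5) / 8 = -1.2750%
Σ(R_i − R̄_i)(R_m − R̄_m) = 257.4250  ⇒  Cov = 257.4250 / 8 = 32.1781
Σ(R_m − R̄_m)² = 171.3950  ⇒  Var(R_m) = 171.3950 / 8 = 21.4244
β = Cov / Var(R_m) = 32.1781 / 21.4244 = 1.5019

1.502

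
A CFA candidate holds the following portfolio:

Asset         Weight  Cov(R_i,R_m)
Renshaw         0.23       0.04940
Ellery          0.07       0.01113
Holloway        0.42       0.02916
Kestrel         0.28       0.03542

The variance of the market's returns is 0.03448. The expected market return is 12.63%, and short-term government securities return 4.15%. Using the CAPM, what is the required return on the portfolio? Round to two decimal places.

12.59%

β_Renshaw = 0.04940 / 0.03448 = 1.4327
β_Ellery = 0.01113 / 0.03448 = 0.3228
β_Holloway = 0.02916 / 0.03448 = 0.8457
β_Kestrel = 0.03542 / 0.03448 = 1.0273
β_P = Σ w_i β_i = 0.23×1.4327 + 0.07×0.3228 + 0.42×0.8457 + 0.28×1.0273 = 0.9950
MRP = 12.63% − 4.15% = 8.48%
E(R_P) = R_f + β_P × MRP = 4.15% + 0.9950 × 8.48% = 12.59%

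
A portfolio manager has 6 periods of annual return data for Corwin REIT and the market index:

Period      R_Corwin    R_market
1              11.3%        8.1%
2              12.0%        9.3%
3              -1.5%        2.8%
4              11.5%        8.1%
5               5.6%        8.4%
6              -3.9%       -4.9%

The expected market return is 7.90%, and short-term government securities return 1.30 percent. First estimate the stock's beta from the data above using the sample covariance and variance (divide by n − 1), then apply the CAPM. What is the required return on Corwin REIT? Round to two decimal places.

Mean R_i = (11.3 + 12.0 − 1.5 + 11.5 + 5.6 − 3.9) / 6 = 5.8333%
Mean R_m = (8.1 + 9.3 + 2.8 + 8.1 + 8.4 − 4.9) / 6 = 5.3000%
Σ(R_i − R̄_i)(R_m − R̄_m) = 172.7300  ⇒  Cov = 172.7300 / 5 = 34.5460
Σ(R_m − R̄_m)² = 151.5800  ⇒  Var(R_m) = 151.5800 / 5 = 30.3160
β = Cov / Var(R_m) = 34.5460 / 30.3160 = 1.1395
MRP = 7.90% − 1.30% = 6.60%
E(R) = R_f + β × MRP = 1.30% + 1.1395 × 6.60% = 8.82%

8.82%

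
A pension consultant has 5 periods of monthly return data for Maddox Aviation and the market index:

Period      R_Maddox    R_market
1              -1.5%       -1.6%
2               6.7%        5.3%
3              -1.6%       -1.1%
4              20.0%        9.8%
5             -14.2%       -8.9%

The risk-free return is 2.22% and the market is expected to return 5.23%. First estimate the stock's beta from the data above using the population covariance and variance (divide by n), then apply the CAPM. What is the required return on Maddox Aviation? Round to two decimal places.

7.45%

Mean R_i = (-1.5 + 6.7 − 1.6 + 20.0 − 14.2) / 5 = 1.8800%
Mean R_m = (-1.6 + 5.3 − 1.1 + 9.8 − 8.9) / 5 = 0.7000%
Σ(R_i − R̄_i)(R_m − R̄_m) = 355.4700  ⇒  Cov = 355.4700 / 5 = 71.0940
Σ(R_m − R̄_m)² = 204.6600  ⇒  Var(R_m) = 204.6600 / 5 = 40.9320
β = Cov / Var(R_m) = 71.0940 / 40.9320 = 1.7369
MRP = 5.23% − 2.22% = 3.01%
E(R) = R_f + β × MRP = 2.22% + 1.7369 × 3.01% = 7.45%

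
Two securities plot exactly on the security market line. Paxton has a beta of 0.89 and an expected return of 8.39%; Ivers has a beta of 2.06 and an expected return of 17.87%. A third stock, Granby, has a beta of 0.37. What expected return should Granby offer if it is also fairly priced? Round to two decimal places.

MRP (SML slope) = (17.87% − 8.39%) / (2.06 − 0.89) = 9.48% / 1.17 = 8.1026%
R_f (intercept) = 8.39% − 0.89 × 8.1026% = 1.1787%
E(R_Granby) = R_f + β × MRP = 1.1787% + 0.37 × 8.1026% = 4.18%

4.18%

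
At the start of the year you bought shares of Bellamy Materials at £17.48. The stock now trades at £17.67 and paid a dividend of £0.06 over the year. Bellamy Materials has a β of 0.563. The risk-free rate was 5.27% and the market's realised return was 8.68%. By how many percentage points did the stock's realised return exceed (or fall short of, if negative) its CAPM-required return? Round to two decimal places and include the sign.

Realised HPR = (P1 + D1 − P0) / P0 = (17.67 + 0.06 − 17.48) / 17.48 = 0.25 / 17.48 = 1.4302%
MRP = 8.68% − 5.27% = 3.41%
CAPM required = R_f + β·MRP = 5.27% + 0.563 × 3.41% = 7.18983%
α = realised − required = 1.4302% − 7.18983% = -5.76%

-5.76%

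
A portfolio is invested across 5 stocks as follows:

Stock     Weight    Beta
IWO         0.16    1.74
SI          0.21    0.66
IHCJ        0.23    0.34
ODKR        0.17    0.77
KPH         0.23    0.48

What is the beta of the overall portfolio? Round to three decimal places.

β_P = Σ w_i β_i = 0.16×1.74 + 0.21×0.66 + 0.23×0.34 + 0.17×0.77 + 0.23×0.48 = 0.7365

0.737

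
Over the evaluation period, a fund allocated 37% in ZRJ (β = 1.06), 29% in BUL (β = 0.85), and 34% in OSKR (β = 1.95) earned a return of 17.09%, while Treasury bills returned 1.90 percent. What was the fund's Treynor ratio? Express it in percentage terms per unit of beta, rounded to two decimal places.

11.67%

β_P = 0.37×1.06 + 0.29×0.85 + 0.34×1.95 = 1.3017
Treynor = (R_P − R_f) / β_P = (17.09% − 1.90%) / 1.3017 = 15.19% / 1.3017 = 11.67%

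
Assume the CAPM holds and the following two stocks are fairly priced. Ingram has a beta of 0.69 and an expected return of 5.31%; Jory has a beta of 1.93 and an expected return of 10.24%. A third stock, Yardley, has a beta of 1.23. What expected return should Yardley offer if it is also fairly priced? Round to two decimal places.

7.46%

MRP (SML slope) = (10.24% − 5.31%) / (1.93 − 0.69) = 4.93% / 1.24 = 3.9758%
R_f (intercept) = 5.31% − 0.69 × 3.9758% = 2.5667%
E(R_Yardley) = R_f + β × MRP = 2.5667% + 1.23 × 3.9758% = 7.46%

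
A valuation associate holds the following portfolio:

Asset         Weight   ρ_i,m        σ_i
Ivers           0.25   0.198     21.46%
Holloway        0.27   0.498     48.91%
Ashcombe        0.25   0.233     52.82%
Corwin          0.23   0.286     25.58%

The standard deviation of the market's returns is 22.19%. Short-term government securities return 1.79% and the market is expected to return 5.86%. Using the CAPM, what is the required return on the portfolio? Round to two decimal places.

4.06%

β_Ivers = 0.198 × 21.46% / 22.19% = 0.1915
β_Holloway = 0.498 × 48.91% / 22.19% = 1.0977
β_Ashcombe = 0.233 × 52.82% / 22.19% = 0.5546
β_Corwin = 0.286 × 25.58% / 22.19% = 0.3297
β_P = Σ w_i β_i = 0.25×0.1915 + 0.27×1.0977 + 0.25×0.5546 + 0.23×0.3297 = 0.5587
MRP = 5.86% − 1.79% = 4.07%
E(R_P) = R_f + β_P × MRP = 1.79% + 0.5587 × 4.07% = 4.06%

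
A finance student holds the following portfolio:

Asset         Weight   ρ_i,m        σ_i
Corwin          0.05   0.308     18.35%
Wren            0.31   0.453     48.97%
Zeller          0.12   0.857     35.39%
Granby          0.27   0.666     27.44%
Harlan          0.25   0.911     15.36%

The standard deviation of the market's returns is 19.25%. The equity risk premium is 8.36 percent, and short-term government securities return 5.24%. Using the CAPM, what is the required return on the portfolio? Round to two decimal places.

β_Corwin = 0.308 × 18.35% / 19.25% = 0.2936
β_Wren = 0.453 × 48.97% / 19.25% = 1.1524
β_Zeller = 0.857 × 35.39% / 19.25% = 1.5755
β_Granby = 0.666 × 27.44% / 19.25% = 0.9494
β_Harlan = 0.911 × 15.36% / 19.25% = 0.7269
β_P = Σ w_i β_i = 0.05×0.2936 + 0.31×1.1524 + 0.12×1.5755 + 0.27×0.9494 + 0.25×0.7269 = 0.9990
E(R_P) = R_f + β_P × MRP = 5.24% + 0.9990 × 8.36% = 13.59%

13.59%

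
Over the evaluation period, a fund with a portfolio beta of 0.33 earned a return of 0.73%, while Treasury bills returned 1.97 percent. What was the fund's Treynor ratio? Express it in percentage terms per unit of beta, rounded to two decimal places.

Treynor = (R_P − R_f) / β_P = (0.73% − 1.97%) / 0.3300 = -1.24% / 0.3300 = -3.76%

-3.76%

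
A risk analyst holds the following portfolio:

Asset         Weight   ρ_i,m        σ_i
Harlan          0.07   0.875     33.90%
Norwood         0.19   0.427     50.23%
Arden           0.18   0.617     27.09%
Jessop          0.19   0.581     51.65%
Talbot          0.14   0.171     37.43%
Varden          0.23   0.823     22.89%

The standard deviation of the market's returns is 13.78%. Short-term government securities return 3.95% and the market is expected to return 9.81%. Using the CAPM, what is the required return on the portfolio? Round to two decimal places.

12.49%

β_Harlan = 0.875 × 33.90% / 13.78% = 2.1526
β_Norwood = 0.427 × 50.23% / 13.78% = 1.5565
β_Arden = 0.617 × 27.09% / 13.78% = 1.2130
β_Jessop = 0.581 × 51.65% / 13.78% = 2.1777
β_Talbot = 0.171 × 37.43% / 13.78% = 0.4645
β_Varden = 0.823 × 22.89% / 13.78% = 1.3671
β_P = Σ w_i β_i = 0.07×2.1526 + 0.19×1.5565 + 0.18×1.2130 + 0.19×2.1777 + 0.14×0.4645 + 0.23×1.3671 = 1.4580
MRP = 9.81% − 3.95% = 5.86%
E(R_P) = R_f + β_P × MRP = 3.95% + 1.4580 × 5.86% = 12.49%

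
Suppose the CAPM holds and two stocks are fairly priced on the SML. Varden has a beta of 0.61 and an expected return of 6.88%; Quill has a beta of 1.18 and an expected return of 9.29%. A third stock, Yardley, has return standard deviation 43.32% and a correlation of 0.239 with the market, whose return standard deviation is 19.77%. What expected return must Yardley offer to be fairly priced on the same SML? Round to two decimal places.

6.52%

MRP = (9.29% − 6.88%) / (1.18 − 0.61) = 4.2281%
R_f = 6.88% − 0.61 × 4.2281% = 4.3009%
β_Yardley = ρ·σ_i/σ_m = 0.239 × 43.32 / 19.77 = 0.5237
E(R_Yardley) = R_f + β × MRP = 4.3009% + 0.5237 × 4.2281% = 6.52%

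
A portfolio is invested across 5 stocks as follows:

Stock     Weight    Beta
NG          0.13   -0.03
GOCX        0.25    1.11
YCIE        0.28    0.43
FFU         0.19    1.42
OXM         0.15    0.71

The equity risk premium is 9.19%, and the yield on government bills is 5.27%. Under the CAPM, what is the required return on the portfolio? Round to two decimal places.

β_P = Σ w_i β_i = 0.13×-0.03 + 0.25×1.11 + 0.28×0.43 + 0.19×1.42 + 0.15×0.71 = 0.7703
E(R_P) = R_f + β_P × MRP = 5.27% + 0.7703 × 9.19% = 12.35%

12.35%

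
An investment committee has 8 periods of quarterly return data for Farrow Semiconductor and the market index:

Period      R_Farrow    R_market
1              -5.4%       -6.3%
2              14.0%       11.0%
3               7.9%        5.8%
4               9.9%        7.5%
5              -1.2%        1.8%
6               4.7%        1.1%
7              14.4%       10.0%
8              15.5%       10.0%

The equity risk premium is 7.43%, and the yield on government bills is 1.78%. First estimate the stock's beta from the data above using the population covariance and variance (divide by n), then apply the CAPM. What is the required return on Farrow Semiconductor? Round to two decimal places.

10.98%

Mean R_i = (-5.4 + 14.0 + 7.9 + 9.9 − 1.2 + 4.7 + 14.4 + 15.5) / 8 = 7.4750%
Mean R_m = (-6.3 + 11.0 + 5.8 + 7.5 + 1.8 + 1.1 + 10.0 + 10.0) / 8 = 5.1125%
Σ(R_i − R̄_i)(R_m − R̄_m) = 304.3725  ⇒  Cov = 304.3725 / 8 = 38.0466
Σ(R_m − R̄_m)² = 245.9288  ⇒  Var(R_m) = 245.9288 / 8 = 30.7411
β = Cov / Var(R_m) = 38.0466 / 30.7411 = 1.2376
E(R) = R_f + β × MRP = 1.78% + 1.2376 × 7.43% = 10.98%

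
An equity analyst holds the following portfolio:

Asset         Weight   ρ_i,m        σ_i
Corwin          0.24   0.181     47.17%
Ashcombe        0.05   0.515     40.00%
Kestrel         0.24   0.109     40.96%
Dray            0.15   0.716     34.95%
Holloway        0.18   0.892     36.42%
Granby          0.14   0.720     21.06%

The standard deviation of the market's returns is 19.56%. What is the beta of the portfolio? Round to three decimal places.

0.812

β_Corwin = 0.181 × 47.17% / 19.56% = 0.4365
β_Ashcombe = 0.515 × 40.00% / 19.56% = 1.0532
β_Kestrel = 0.109 × 40.96% / 19.56% = 0.2283
β_Dray = 0.716 × 34.95% / 19.56% = 1.2794
β_Holloway = 0.892 × 36.42% / 19.56% = 1.6609
β_Granby = 0.720 × 21.06% / 19.56% = 0.7752
β_P = Σ w_i β_i = 0.24×0.4365 + 0.05×1.0532 + 0.24×0.2283 + 0.15×1.2794 + 0.18×1.6609 + 0.14×0.7752 = 0.8116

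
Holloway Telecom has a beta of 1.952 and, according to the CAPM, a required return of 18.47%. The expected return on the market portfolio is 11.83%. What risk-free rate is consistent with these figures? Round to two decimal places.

E(R) = R_f + β(E(R_m) − R_f) = R_f(1 − β) + β·E(R_m)
18.47% = R_f × (1 − 1.952) + 1.952 × 11.83%
18.47% = R_f × -0.952 + 23.09216%
R_f = (18.47% − 23.09216%) / -0.952 = 4.86%

4.86%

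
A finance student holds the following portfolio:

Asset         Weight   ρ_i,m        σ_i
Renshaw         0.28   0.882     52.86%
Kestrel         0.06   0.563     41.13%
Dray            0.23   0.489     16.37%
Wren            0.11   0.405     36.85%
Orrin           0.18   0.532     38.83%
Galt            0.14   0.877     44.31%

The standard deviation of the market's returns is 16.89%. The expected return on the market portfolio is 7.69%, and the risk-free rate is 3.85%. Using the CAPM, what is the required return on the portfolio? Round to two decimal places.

10.01%

β_Renshaw = 0.882 × 52.86% / 16.89% = 2.7604
β_Kestrel = 0.563 × 41.13% / 16.89% = 1.3710
β_Dray = 0.489 × 16.37% / 16.89% = 0.4739
β_Wren = 0.405 × 36.85% / 16.89% = 0.8836
β_Orrin = 0.532 × 38.83% / 16.89% = 1.2231
β_Galt = 0.877 × 44.31% / 16.89% = 2.3008
β_P = Σ w_i β_i = 0.28×2.7604 + 0.06×1.3710 + 0.23×0.4739 + 0.11×0.8836 + 0.18×1.2231 + 0.14×2.3008 = 1.6036
MRP = 7.69% − 3.85% = 3.84%
E(R_P) = R_f + β_P × MRP = 3.85% + 1.6036 × 3.84% = 10.01%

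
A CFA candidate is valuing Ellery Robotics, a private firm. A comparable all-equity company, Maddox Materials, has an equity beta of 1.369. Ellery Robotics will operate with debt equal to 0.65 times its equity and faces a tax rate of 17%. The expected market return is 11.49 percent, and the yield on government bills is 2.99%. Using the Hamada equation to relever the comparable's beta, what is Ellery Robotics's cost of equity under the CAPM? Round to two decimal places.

20.90%

β_L = β_U × [1 + (1 − t)(D/E)] = 1.369 × [1 + (1 − 0.17) × 0.65]
    = 1.369 × [1 + 0.83 × 0.65] = 1.369 × 1.5395 = 2.1076
MRP = 11.49% − 2.99% = 8.50%
E(R) = R_f + β_L × MRP = 2.99% + 2.1076 × 8.50% = 20.90%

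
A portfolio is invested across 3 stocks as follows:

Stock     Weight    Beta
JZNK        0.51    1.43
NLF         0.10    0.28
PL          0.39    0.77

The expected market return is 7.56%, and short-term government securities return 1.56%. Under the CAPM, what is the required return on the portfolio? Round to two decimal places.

7.91%

β_P = Σ w_i β_i = 0.51×1.43 + 0.10×0.28 + 0.39×0.77 = 1.0576
MRP = 7.56% − 1.56% = 6.00%
E(R_P) = R_f + β_P × MRP = 1.56% + 1.0576 × 6.00% = 7.91%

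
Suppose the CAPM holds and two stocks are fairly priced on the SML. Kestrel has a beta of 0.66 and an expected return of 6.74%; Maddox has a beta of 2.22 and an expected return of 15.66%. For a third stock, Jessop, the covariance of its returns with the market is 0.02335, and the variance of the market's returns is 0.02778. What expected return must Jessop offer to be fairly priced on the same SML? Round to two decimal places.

MRP = (15.66% − 6.74%) / (2.22 − 0.66) = 5.7179%
R_f = 6.74% − 0.66 × 5.7179% = 2.9662%
β_Jessop = Cov / Var(R_m) = 0.02335 / 0.02778 = 0.8405
E(R_Jessop) = R_f + β × MRP = 2.9662% + 0.8405 × 5.7179% = 7.77%

7.77%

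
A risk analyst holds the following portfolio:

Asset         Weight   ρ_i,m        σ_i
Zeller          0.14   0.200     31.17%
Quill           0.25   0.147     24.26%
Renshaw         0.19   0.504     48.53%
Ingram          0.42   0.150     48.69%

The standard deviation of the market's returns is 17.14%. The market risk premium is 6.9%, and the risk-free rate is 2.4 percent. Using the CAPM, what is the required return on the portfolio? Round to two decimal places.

β_Zeller = 0.200 × 31.17% / 17.14% = 0.3637
β_Quill = 0.147 × 24.26% / 17.14% = 0.2081
β_Renshaw = 0.504 × 48.53% / 17.14% = 1.4270
β_Ingram = 0.150 × 48.69% / 17.14% = 0.4261
β_P = Σ w_i β_i = 0.14×0.3637 + 0.25×0.2081 + 0.19×1.4270 + 0.42×0.4261 = 0.5530
E(R_P) = R_f + β_P × MRP = 2.4% + 0.5530 × 6.9% = 6.22%

6.22%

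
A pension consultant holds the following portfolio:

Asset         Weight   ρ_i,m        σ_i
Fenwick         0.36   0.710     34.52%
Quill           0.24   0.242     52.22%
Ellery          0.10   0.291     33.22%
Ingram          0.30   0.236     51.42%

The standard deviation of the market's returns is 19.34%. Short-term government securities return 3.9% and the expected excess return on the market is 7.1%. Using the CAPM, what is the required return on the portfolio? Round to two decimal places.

9.94%

β_Fenwick = 0.710 × 34.52% / 19.34% = 1.2673
β_Quill = 0.242 × 52.22% / 19.34% = 0.6534
β_Ellery = 0.291 × 33.22% / 19.34% = 0.4998
β_Ingram = 0.236 × 51.42% / 19.34% = 0.6275
β_P = Σ w_i β_i = 0.36×1.2673 + 0.24×0.6534 + 0.10×0.4998 + 0.30×0.6275 = 0.8513
E(R_P) = R_f + β_P × MRP = 3.9% + 0.8513 × 7.1% = 9.94%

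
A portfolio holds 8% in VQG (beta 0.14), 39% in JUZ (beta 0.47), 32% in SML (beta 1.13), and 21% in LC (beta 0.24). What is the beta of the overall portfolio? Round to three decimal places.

β_P = Σ w_i β_i = 0.08×0.14 + 0.39×0.47 + 0.32×1.13 + 0.21×0.24 = 0.6065

0.607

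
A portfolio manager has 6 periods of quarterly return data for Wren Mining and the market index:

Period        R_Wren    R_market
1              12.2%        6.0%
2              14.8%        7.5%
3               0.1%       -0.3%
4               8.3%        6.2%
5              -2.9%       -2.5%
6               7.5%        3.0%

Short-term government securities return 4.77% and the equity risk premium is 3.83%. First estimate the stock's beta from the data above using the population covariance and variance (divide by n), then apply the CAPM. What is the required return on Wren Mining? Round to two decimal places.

11.12%

Mean R_i = (12.2 + 14.8 + 0.1 + 8.3 − 2.9 + 7.5) / 6 = 6.6667%
Mean R_m = (6.0 + 7.5 − 0.3 + 6.2 − 2.5 + 3.0) / 6 = 3.3167%
Σ(R_i − R̄_i)(R_m − R̄_m) = 132.7133  ⇒  Cov = 132.7133 / 6 = 22.1189
Σ(R_m − R̄_m)² = 80.0283  ⇒  Var(R_m) = 80.0283 / 6 = 13.3381
β = Cov / Var(R_m) = 22.1189 / 13.3381 = 1.6583
E(R) = R_f + β × MRP = 4.77% + 1.6583 × 3.83% = 11.12%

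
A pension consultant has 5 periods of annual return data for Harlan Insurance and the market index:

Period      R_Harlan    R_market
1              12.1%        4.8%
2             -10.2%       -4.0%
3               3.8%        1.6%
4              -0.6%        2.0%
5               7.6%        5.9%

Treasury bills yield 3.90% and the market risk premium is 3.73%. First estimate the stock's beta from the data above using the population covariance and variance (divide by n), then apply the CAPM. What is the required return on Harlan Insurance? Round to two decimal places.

11.62%

Mean R_i = (12.1 − 10.2 + 3.8 − 0.6 + 7.6) / 5 = 2.5400%
Mean R_m = (4.8 − 4.0 + 1.6 + 2.0 + 5.9) / 5 = 2.0600%
Σ(R_i − R̄_i)(R_m − R̄_m) = 122.4380  ⇒  Cov = 122.4380 / 5 = 24.4876
Σ(R_m − R̄_m)² = 59.1920  ⇒  Var(R_m) = 59.1920 / 5 = 11.8384
β = Cov / Var(R_m) = 24.4876 / 11.8384 = 2.0685
E(R) = R_f + β × MRP = 3.90% + 2.0685 × 3.73% = 11.62%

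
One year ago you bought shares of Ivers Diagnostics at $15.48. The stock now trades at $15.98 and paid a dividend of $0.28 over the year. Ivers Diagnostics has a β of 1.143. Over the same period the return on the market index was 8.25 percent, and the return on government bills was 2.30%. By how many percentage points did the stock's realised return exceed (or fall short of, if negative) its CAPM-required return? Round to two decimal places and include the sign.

-4.06%

Realised HPR = (P1 + D1 − P0) / P0 = (15.98 + 0.28 − 15.48) / 15.48 = 0.78 / 15.48 = 5.0388%
MRP = 8.25% − 2.30% = 5.95%
CAPM required = R_f + β·MRP = 2.30% + 1.143 × 5.95% = 9.10085%
α = realised − required = 5.0388% − 9.10085% = -4.06%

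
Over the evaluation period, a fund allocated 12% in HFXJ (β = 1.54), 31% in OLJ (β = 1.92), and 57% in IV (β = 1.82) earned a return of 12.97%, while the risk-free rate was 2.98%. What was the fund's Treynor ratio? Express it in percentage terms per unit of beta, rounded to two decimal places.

β_P = 0.12×1.54 + 0.31×1.92 + 0.57×1.82 = 1.8174
Treynor = (R_P − R_f) / β_P = (12.97% − 2.98%) / 1.8174 = 9.99% / 1.8174 = 5.50%

5.50%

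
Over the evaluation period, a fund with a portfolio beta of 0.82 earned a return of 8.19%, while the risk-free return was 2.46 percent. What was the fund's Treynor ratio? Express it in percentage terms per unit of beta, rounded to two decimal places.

Treynor = (R_P − R_f) / β_P = (8.19% − 2.46%) / 0.8200 = 5.73% / 0.8200 = 6.99%

6.99%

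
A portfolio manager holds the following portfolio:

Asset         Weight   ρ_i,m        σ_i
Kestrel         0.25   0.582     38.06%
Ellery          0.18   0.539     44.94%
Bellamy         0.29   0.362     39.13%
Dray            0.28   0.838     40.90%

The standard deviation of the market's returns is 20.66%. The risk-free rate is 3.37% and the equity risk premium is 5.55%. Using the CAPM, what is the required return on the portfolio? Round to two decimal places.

9.71%

β_Kestrel = 0.582 × 38.06% / 20.66% = 1.0722
β_Ellery = 0.539 × 44.94% / 20.66% = 1.1724
β_Bellamy = 0.362 × 39.13% / 20.66% = 0.6856
β_Dray = 0.838 × 40.90% / 20.66% = 1.6590
β_P = Σ w_i β_i = 0.25×1.0722 + 0.18×1.1724 + 0.29×0.6856 + 0.28×1.6590 = 1.1424
E(R_P) = R_f + β_P × MRP = 3.37% + 1.1424 × 5.55% = 9.71%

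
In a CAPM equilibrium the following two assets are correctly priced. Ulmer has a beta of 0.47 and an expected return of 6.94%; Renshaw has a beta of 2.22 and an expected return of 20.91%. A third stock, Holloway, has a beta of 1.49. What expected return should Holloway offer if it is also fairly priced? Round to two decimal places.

MRP (SML slope) = (20.91% − 6.94%) / (2.22 − 0.47) = 13.97% / 1.75 = 7.9829%
R_f (intercept) = 6.94% − 0.47 × 7.9829% = 3.1880%
E(R_Holloway) = R_f + β × MRP = 3.1880% + 1.49 × 7.9829% = 15.08%

15.08%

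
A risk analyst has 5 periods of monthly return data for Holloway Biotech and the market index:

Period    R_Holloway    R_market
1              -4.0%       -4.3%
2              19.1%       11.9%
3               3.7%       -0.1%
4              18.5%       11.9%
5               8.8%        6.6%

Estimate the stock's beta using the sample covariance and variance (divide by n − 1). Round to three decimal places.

Mean R_i = (-4.0 + 19.1 + 3.7 + 18.5 + 8.8) / 5 = 9.2200%
Mean R_m = (-4.3 + 11.9 − 0.1 + 11.9 + 6.6) / 5 = 5.2000%
Σ(R_i − R̄_i)(R_m − R̄_m) = 282.6300  ⇒  Cov = 282.6300 / 4 = 70.6575
Σ(R_m − R̄_m)² = 210.0800  ⇒  Var(R_m) = 210.0800 / 4 = 52.5200
β = Cov / Var(R_m) = 70.6575 / 52.5200 = 1.3453

1.345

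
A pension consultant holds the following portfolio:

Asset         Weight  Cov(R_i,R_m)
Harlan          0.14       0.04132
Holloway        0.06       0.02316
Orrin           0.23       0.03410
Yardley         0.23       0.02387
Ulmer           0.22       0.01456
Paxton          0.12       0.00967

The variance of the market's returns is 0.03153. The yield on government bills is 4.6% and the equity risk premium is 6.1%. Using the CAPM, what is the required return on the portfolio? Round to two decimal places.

β_Harlan = 0.04132 / 0.03153 = 1.3105
β_Holloway = 0.02316 / 0.03153 = 0.7345
β_Orrin = 0.03410 / 0.03153 = 1.0815
β_Yardley = 0.02387 / 0.03153 = 0.7571
β_Ulmer = 0.01456 / 0.03153 = 0.4618
β_Paxton = 0.00967 / 0.03153 = 0.3067
β_P = Σ w_i β_i = 0.14×1.3105 + 0.06×0.7345 + 0.23×1.0815 + 0.23×0.7571 + 0.22×0.4618 + 0.12×0.3067 = 0.7888
E(R_P) = R_f + β_P × MRP = 4.6% + 0.7888 × 6.1% = 9.41%

9.41%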